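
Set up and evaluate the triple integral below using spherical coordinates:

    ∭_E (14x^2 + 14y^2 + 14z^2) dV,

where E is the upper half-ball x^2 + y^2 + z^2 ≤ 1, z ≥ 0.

In spherical coordinates, x = ρ sin(φ) cos(θ), y = ρ sin(φ) sin(θ), z = ρ cos(φ), and dV = ρ^2 sin(φ) dρ dφ dθ.

The integrand becomes 14ρ^2, so

    ∭_E (14x^2 + 14y^2 + 14z^2) dV = ∫_{0}^{2π} ∫_{0}^{π/2} ∫_{0}^{1} (14ρ^2) · ρ^2 sin(φ) dρ dφ dθ.

Inner (ρ): 14sin(φ)/5.
Middle (φ): 14/5.
Outer (θ): 28π/5.

Therefore the triple integral equals 28π/5.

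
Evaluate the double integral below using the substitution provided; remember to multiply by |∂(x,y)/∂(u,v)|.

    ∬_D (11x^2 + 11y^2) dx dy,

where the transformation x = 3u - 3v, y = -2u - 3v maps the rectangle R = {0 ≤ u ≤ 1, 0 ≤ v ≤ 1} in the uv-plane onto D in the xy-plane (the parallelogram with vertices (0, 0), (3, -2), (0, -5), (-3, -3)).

Compute the Jacobian determinant of (x, y) with respect to (u, v):

    ∂(x,y)/∂(u,v) = | 3  -3 | = (3)(-3) - (-3)(-2) = -15.
                   | -2  -3 |

Its absolute value is |J| = 15 (the area scaling factor).

Substituting x = 3u - 3v, y = -2u - 3v into the integrand,

    11x^2 + 11y^2 → 143u^2 - 66u v + 198v^2,

so the integral becomes

    ∬_R (143u^2 - 66u v + 198v^2) · |J| du dv = ∫_0^1 ∫_0^1 (2145u^2 - 990u v + 2970v^2) dv du.

Inner (v): 2145u^2 - 495u + 990.
Outer (u): 2915/2.

Therefore ∬_D (11x^2 + 11y^2) dx dy = 2915/2.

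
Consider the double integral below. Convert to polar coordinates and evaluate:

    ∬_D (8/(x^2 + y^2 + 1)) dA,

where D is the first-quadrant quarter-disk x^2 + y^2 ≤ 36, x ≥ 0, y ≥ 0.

The region D is 0 ≤ r ≤ 6, 0 ≤ θ ≤ π/2 in polar coordinates, where x = r cos(θ), y = r sin(θ), and dA = r dr dθ.

Under the substitution, the integrand becomes 8/(r^2 + 1), so

    ∬_D (8/(x^2 + y^2 + 1)) dA = ∫_{0}^{π/2} ∫_{0}^{6} (8/(r^2 + 1)) · r dr dθ.

Inner integral (in r): ∫_{0}^{6} (8/(r^2 + 1)) · r dr = log(1874161).

Outer integral (in θ): ∫_{0}^{π/2} (log(1874161)) dθ = 2π log(37).

Therefore ∬_D (8/(x^2 + y^2 + 1)) dA = 2π log(37).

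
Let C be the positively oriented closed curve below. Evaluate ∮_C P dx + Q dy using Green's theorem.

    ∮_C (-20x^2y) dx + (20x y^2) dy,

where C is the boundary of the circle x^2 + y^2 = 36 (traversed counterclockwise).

Green's theorem converts the closed line integral into a double integral over the enclosed region D:

    ∮_C P dx + Q dy = ∬_D (∂Q/∂x - ∂P/∂y) dA.

Here P = -20x^2y, Q = 20x y^2, so

    ∂Q/∂x = 20y^2,    ∂P/∂y = -20x^2,
    ∂Q/∂x - ∂P/∂y = 20x^2 + 20y^2.

D is the region x^2 + y^2 ≤ 36. Evaluating the double integral:

In polar coordinates (x = r cos θ, y = r sin θ, dA = r dr dθ) the integrand becomes 20r^2, so

    ∬_D (20x^2 + 20y^2) dA = ∫_0^{2π} ∫_0^{6} (20r^2) · r dr dθ.

Inner (r from 0 to 6): 6480.
Outer (θ from 0 to 2π): 12960π.

Therefore ∮_C P dx + Q dy = 12960π.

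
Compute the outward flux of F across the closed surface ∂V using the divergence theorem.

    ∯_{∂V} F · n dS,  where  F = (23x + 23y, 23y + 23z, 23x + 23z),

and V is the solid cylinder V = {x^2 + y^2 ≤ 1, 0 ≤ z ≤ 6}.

By the divergence theorem,

    ∯_{∂V} F · n dS = ∭_V (∇ · F) dV.

Compute the divergence:
    ∇ · F = ∂F_x/∂x + ∂F_y/∂y + ∂F_z/∂z = 23 + 23 + 23 = 69.

In cylindrical coordinates, x = r cos(θ), y = r sin(θ), z = z, dV = r dr dθ dz, with 0 ≤ r ≤ 1, 0 ≤ θ ≤ 2π, 0 ≤ z ≤ 6.

The integrand, after substitution and multiplying by the volume element, becomes (69) · r, so

    ∭_V (∇·F) dV = ∫_0^{2π} ∫_0^{1} ∫_0^{6} (69) · r dz dr dθ.

Inner (z from 0 to 6): 414r.
Middle (r from 0 to 1): 207.
Outer (θ from 0 to 2π): 414π.

Therefore ∯_{∂V} F · n dS = 414π.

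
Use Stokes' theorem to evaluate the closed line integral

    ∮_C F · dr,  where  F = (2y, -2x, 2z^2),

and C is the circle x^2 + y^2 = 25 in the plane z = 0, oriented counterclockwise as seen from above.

Let S be the flat disk x^2 + y^2 ≤ 25 in the plane z = 0, with upward unit normal n̂ = ẑ. By Stokes' theorem,

    ∮_C F · dr = ∬_S (∇ × F) · n̂ dS = ∬_D (curl F)_z dA,

where D is the disk x^2 + y^2 ≤ 25.

Compute the curl of F = (2y, -2x, 2z^2):
    (∇ × F)_x = ∂F_z/∂y - ∂F_y/∂z = 0,
    (∇ × F)_y = ∂F_x/∂z - ∂F_z/∂x = 0,
    (∇ × F)_z = ∂F_y/∂x - ∂F_x/∂y = -4.

On z = 0, (curl F)_z = -4.

Convert to polar (x = r cos θ, y = r sin θ, dA = r dr dθ); the integrand becomes -4, so

    ∬_D (curl F)_z dA = ∫_0^{2π} ∫_0^{5} (-4) · r dr dθ.

Inner (r from 0 to 5): -50.
Outer (θ from 0 to 2π): -100π.

Therefore ∮_C F · dr = -100π.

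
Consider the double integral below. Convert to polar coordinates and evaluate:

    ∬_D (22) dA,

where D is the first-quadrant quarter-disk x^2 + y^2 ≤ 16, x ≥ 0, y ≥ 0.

The region D is 0 ≤ r ≤ 4, 0 ≤ θ ≤ π/2 in polar coordinates, where x = r cos(θ), y = r sin(θ), and dA = r dr dθ.

Under the substitution, the integrand becomes 22, so

    ∬_D (22) dA = ∫_{0}^{π/2} ∫_{0}^{4} (22) · r dr dθ.

Inner integral (in r): ∫_{0}^{4} (22) · r dr = 176.

Outer integral (in θ): ∫_{0}^{π/2} (176) dθ = 88π.

Therefore ∬_D (22) dA = 88π.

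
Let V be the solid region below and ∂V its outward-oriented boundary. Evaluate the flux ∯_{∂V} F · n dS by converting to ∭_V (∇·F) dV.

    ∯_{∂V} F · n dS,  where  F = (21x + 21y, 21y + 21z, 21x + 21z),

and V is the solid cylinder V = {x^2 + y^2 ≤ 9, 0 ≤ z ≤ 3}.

By the divergence theorem,

    ∯_{∂V} F · n dS = ∭_V (∇ · F) dV.

Compute the divergence:
    ∇ · F = ∂F_x/∂x + ∂F_y/∂y + ∂F_z/∂z = 21 + 21 + 21 = 63.

In cylindrical coordinates, x = r cos(θ), y = r sin(θ), z = z, dV = r dr dθ dz, with 0 ≤ r ≤ 3, 0 ≤ θ ≤ 2π, 0 ≤ z ≤ 3.

The integrand, after substitution and multiplying by the volume element, becomes (63) · r, so

    ∭_V (∇·F) dV = ∫_0^{2π} ∫_0^{3} ∫_0^{3} (63) · r dz dr dθ.

Inner (z from 0 to 3): 189r.
Middle (r from 0 to 3): 1701/2.
Outer (θ from 0 to 2π): 1701π.

Therefore ∯_{∂V} F · n dS = 1701π.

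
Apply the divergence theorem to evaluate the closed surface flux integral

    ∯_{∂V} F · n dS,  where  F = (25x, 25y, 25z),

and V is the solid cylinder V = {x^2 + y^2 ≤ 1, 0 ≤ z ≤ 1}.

By the divergence theorem,

    ∯_{∂V} F · n dS = ∭_V (∇ · F) dV.

Compute the divergence:
    ∇ · F = ∂F_x/∂x + ∂F_y/∂y + ∂F_z/∂z = 25 + 25 + 25 = 75.

In cylindrical coordinates, x = r cos(θ), y = r sin(θ), z = z, dV = r dr dθ dz, with 0 ≤ r ≤ 1, 0 ≤ θ ≤ 2π, 0 ≤ z ≤ 1.

The integrand, after substitution and multiplying by the volume element, becomes (75) · r, so

    ∭_V (∇·F) dV = ∫_0^{2π} ∫_0^{1} ∫_0^{1} (75) · r dz dr dθ.

Inner (z from 0 to 1): 75r.
Middle (r from 0 to 1): 75/2.
Outer (θ from 0 to 2π): 75π.

Therefore ∯_{∂V} F · n dS = 75π.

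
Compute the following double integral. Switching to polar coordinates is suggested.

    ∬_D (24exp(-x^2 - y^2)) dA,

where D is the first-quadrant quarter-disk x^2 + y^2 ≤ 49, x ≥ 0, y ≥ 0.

The region D is 0 ≤ r ≤ 7, 0 ≤ θ ≤ π/2 in polar coordinates, where x = r cos(θ), y = r sin(θ), and dA = r dr dθ.

Under the substitution, the integrand becomes 24exp(-r^2), so

    ∬_D (24exp(-x^2 - y^2)) dA = ∫_{0}^{π/2} ∫_{0}^{7} (24exp(-r^2)) · r dr dθ.

Inner integral (in r): ∫_{0}^{7} (24exp(-r^2)) · r dr = 12 - 12exp(-49).

Outer integral (in θ): ∫_{0}^{π/2} (12 - 12exp(-49)) dθ = -6π exp(-49) + 6π.

Therefore ∬_D (24exp(-x^2 - y^2)) dA = -6π exp(-49) + 6π.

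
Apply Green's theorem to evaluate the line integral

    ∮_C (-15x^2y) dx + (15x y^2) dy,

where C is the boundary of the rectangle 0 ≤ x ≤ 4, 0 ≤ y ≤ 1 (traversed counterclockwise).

Green's theorem converts the closed line integral into a double integral over the enclosed region D:

    ∮_C P dx + Q dy = ∬_D (∂Q/∂x - ∂P/∂y) dA.

Here P = -15x^2y, Q = 15x y^2, so

    ∂Q/∂x = 15y^2,    ∂P/∂y = -15x^2,
    ∂Q/∂x - ∂P/∂y = 15x^2 + 15y^2.

D is the region 0 ≤ x ≤ 4, 0 ≤ y ≤ 1. Evaluating the double integral:

    ∬_D (15x^2 + 15y^2) dA = ∫_0^{4} ∫_0^{1} (15x^2 + 15y^2) dy dx.

Inner (y from 0 to 1): 15x^2 + 5.
Outer (x from 0 to 4): 340.

Therefore ∮_C P dx + Q dy = 340.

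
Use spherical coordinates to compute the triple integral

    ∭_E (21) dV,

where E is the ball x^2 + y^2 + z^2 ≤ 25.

In spherical coordinates, x = ρ sin(φ) cos(θ), y = ρ sin(φ) sin(θ), z = ρ cos(φ), and dV = ρ^2 sin(φ) dρ dφ dθ.

The integrand becomes 21, so

    ∭_E (21) dV = ∫_{0}^{2π} ∫_{0}^{π} ∫_{0}^{5} (21) · ρ^2 sin(φ) dρ dφ dθ.

Inner (ρ): 875sin(φ).
Middle (φ): 1750.
Outer (θ): 3500π.

Therefore the triple integral equals 3500π.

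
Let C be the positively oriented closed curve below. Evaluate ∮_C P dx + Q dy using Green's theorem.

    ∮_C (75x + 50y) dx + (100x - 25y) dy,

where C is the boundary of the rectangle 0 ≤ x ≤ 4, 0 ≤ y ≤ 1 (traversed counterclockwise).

Green's theorem converts the closed line integral into a double integral over the enclosed region D:

    ∮_C P dx + Q dy = ∬_D (∂Q/∂x - ∂P/∂y) dA.

Here P = 75x + 50y, Q = 100x - 25y, so

    ∂Q/∂x = 100,    ∂P/∂y = 50,
    ∂Q/∂x - ∂P/∂y = 50.

D is the region 0 ≤ x ≤ 4, 0 ≤ y ≤ 1. Evaluating the double integral:

    ∬_D (50) dA = ∫_0^{4} ∫_0^{1} (50) dy dx.

Inner (y from 0 to 1): 50.
Outer (x from 0 to 4): 200.

Therefore ∮_C P dx + Q dy = 200.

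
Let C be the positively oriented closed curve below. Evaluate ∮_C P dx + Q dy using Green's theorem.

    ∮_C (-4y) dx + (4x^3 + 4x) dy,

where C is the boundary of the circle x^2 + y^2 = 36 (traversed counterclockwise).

Green's theorem converts the closed line integral into a double integral over the enclosed region D:

    ∮_C P dx + Q dy = ∬_D (∂Q/∂x - ∂P/∂y) dA.

Here P = -4y, Q = 4x^3 + 4x, so

    ∂Q/∂x = 12x^2 + 4,    ∂P/∂y = -4,
    ∂Q/∂x - ∂P/∂y = 12x^2 + 8.

D is the region x^2 + y^2 ≤ 36. Evaluating the double integral:

In polar coordinates (x = r cos θ, y = r sin θ, dA = r dr dθ) the integrand becomes 12r^2cos(θ)^2 + 8, so

    ∬_D (12x^2 + 8) dA = ∫_0^{2π} ∫_0^{6} (12r^2cos(θ)^2 + 8) · r dr dθ.

Inner (r from 0 to 6): 3888cos(θ)^2 + 144.
Outer (θ from 0 to 2π): 4176π.

Therefore ∮_C P dx + Q dy = 4176π.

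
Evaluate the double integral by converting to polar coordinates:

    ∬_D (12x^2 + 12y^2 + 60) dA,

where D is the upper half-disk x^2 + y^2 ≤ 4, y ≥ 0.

The region D is 0 ≤ r ≤ 2, 0 ≤ θ ≤ π in polar coordinates, where x = r cos(θ), y = r sin(θ), and dA = r dr dθ.

Under the substitution, the integrand becomes 12r^2 + 60, so

    ∬_D (12x^2 + 12y^2 + 60) dA = ∫_{0}^{π} ∫_{0}^{2} (12r^2 + 60) · r dr dθ.

Inner integral (in r): ∫_{0}^{2} (12r^2 + 60) · r dr = 168.

Outer integral (in θ): ∫_{0}^{π} (168) dθ = 168π.

Therefore ∬_D (12x^2 + 12y^2 + 60) dA = 168π.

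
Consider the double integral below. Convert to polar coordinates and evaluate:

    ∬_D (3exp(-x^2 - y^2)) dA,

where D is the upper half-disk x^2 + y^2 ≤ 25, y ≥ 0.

The region D is 0 ≤ r ≤ 5, 0 ≤ θ ≤ π in polar coordinates, where x = r cos(θ), y = r sin(θ), and dA = r dr dθ.

Under the substitution, the integrand becomes 3exp(-r^2), so

    ∬_D (3exp(-x^2 - y^2)) dA = ∫_{0}^{π} ∫_{0}^{5} (3exp(-r^2)) · r dr dθ.

Inner integral (in r): ∫_{0}^{5} (3exp(-r^2)) · r dr = 3/2 - 3exp(-25)/2.

Outer integral (in θ): ∫_{0}^{π} (3/2 - 3exp(-25)/2) dθ = -3π (1 - exp(25))exp(-25)/2.

Therefore ∬_D (3exp(-x^2 - y^2)) dA = -3π (1 - exp(25))exp(-25)/2.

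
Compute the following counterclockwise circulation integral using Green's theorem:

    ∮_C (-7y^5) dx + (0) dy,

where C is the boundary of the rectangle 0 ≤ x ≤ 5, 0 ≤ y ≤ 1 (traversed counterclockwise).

Green's theorem converts the closed line integral into a double integral over the enclosed region D:

    ∮_C P dx + Q dy = ∬_D (∂Q/∂x - ∂P/∂y) dA.

Here P = -7y^5, Q = 0, so

    ∂Q/∂x = 0,    ∂P/∂y = -35y^4,
    ∂Q/∂x - ∂P/∂y = 35y^4.

D is the region 0 ≤ x ≤ 5, 0 ≤ y ≤ 1. Evaluating the double integral:

    ∬_D (35y^4) dA = ∫_0^{5} ∫_0^{1} (35y^4) dy dx.

Inner (y from 0 to 1): 7.
Outer (x from 0 to 5): 35.

Therefore ∮_C P dx + Q dy = 35.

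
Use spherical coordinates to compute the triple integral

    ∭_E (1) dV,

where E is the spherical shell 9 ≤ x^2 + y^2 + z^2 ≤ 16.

In spherical coordinates, x = ρ sin(φ) cos(θ), y = ρ sin(φ) sin(θ), z = ρ cos(φ), and dV = ρ^2 sin(φ) dρ dφ dθ.

The integrand becomes 1, so

    ∭_E (1) dV = ∫_{0}^{2π} ∫_{0}^{π} ∫_{3}^{4} (1) · ρ^2 sin(φ) dρ dφ dθ.

Inner (ρ): 37sin(φ)/3.
Middle (φ): 74/3.
Outer (θ): 148π/3.

Therefore the triple integral equals 148π/3.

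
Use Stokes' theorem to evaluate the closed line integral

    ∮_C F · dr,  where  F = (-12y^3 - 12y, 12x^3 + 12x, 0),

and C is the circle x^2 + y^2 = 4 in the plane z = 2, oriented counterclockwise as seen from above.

Let S be the flat disk x^2 + y^2 ≤ 4 in the plane z = 2, with upward unit normal n̂ = ẑ. By Stokes' theorem,

    ∮_C F · dr = ∬_S (∇ × F) · n̂ dS = ∬_D (curl F)_z dA,

where D is the disk x^2 + y^2 ≤ 4.

Compute the curl of F = (-12y^3 - 12y, 12x^3 + 12x, 0):
    (∇ × F)_x = ∂F_z/∂y - ∂F_y/∂z = 0,
    (∇ × F)_y = ∂F_x/∂z - ∂F_z/∂x = 0,
    (∇ × F)_z = ∂F_y/∂x - ∂F_x/∂y = 36x^2 + 36y^2 + 24.

On z = 2, (curl F)_z = 36x^2 + 36y^2 + 24.

Convert to polar (x = r cos θ, y = r sin θ, dA = r dr dθ); the integrand becomes 36r^2 + 24, so

    ∬_D (curl F)_z dA = ∫_0^{2π} ∫_0^{2} (36r^2 + 24) · r dr dθ.

Inner (r from 0 to 2): 192.
Outer (θ from 0 to 2π): 384π.

Therefore ∮_C F · dr = 384π.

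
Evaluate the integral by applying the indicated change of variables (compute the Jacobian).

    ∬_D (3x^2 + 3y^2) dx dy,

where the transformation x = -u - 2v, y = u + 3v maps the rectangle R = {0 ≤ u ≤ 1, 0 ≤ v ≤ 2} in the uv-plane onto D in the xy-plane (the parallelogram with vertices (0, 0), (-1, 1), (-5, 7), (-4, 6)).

Compute the Jacobian determinant of (x, y) with respect to (u, v):

    ∂(x,y)/∂(u,v) = | -1  -2 | = (-1)(3) - (-2)(1) = -1.
                   | 1  3 |

Its absolute value is |J| = 1 (the area scaling factor).

Substituting x = -u - 2v, y = u + 3v into the integrand,

    3x^2 + 3y^2 → 6u^2 + 30u v + 39v^2,

so the integral becomes

    ∬_R (6u^2 + 30u v + 39v^2) · |J| du dv = ∫_0^1 ∫_0^2 (6u^2 + 30u v + 39v^2) dv du.

Inner (v): 12u^2 + 60u + 104.
Outer (u): 138.

Therefore ∬_D (3x^2 + 3y^2) dx dy = 138.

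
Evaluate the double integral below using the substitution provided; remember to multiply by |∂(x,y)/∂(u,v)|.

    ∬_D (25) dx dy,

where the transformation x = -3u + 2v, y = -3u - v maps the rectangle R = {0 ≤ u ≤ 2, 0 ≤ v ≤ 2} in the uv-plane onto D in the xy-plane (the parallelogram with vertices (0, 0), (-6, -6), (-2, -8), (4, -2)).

Compute the Jacobian determinant of (x, y) with respect to (u, v):

    ∂(x,y)/∂(u,v) = | -3  2 | = (-3)(-1) - (2)(-3) = 9.
                   | -3  -1 |

Its absolute value is |J| = 9 (the area scaling factor).

Substituting x = -3u + 2v, y = -3u - v into the integrand,

    25 → 25,

so the integral becomes

    ∬_R (25) · |J| du dv = ∫_0^2 ∫_0^2 (225) dv du.

Inner (v): 450.
Outer (u): 900.

Therefore ∬_D (25) dx dy = 900.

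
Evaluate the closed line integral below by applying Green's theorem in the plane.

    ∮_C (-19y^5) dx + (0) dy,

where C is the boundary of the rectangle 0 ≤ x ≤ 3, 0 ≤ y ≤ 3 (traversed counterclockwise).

Green's theorem converts the closed line integral into a double integral over the enclosed region D:

    ∮_C P dx + Q dy = ∬_D (∂Q/∂x - ∂P/∂y) dA.

Here P = -19y^5, Q = 0, so

    ∂Q/∂x = 0,    ∂P/∂y = -95y^4,
    ∂Q/∂x - ∂P/∂y = 95y^4.

D is the region 0 ≤ x ≤ 3, 0 ≤ y ≤ 3. Evaluating the double integral:

    ∬_D (95y^4) dA = ∫_0^{3} ∫_0^{3} (95y^4) dy dx.

Inner (y from 0 to 3): 4617.
Outer (x from 0 to 3): 13851.

Therefore ∮_C P dx + Q dy = 13851.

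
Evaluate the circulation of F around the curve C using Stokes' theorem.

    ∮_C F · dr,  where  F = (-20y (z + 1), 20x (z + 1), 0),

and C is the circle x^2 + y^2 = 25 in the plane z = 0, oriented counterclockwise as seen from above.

Let S be the flat disk x^2 + y^2 ≤ 25 in the plane z = 0, with upward unit normal n̂ = ẑ. By Stokes' theorem,

    ∮_C F · dr = ∬_S (∇ × F) · n̂ dS = ∬_D (curl F)_z dA,

where D is the disk x^2 + y^2 ≤ 25.

Compute the curl of F = (-20y (z + 1), 20x (z + 1), 0):
    (∇ × F)_x = ∂F_z/∂y - ∂F_y/∂z = -20x,
    (∇ × F)_y = ∂F_x/∂z - ∂F_z/∂x = -20y,
    (∇ × F)_z = ∂F_y/∂x - ∂F_x/∂y = 40z + 40.

On z = 0, (curl F)_z = 40.

Convert to polar (x = r cos θ, y = r sin θ, dA = r dr dθ); the integrand becomes 40, so

    ∬_D (curl F)_z dA = ∫_0^{2π} ∫_0^{5} (40) · r dr dθ.

Inner (r from 0 to 5): 500.
Outer (θ from 0 to 2π): 1000π.

Therefore ∮_C F · dr = 1000π.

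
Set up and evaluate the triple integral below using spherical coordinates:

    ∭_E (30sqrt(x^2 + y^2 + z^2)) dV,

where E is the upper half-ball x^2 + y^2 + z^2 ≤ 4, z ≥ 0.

In spherical coordinates, x = ρ sin(φ) cos(θ), y = ρ sin(φ) sin(θ), z = ρ cos(φ), and dV = ρ^2 sin(φ) dρ dφ dθ.

The integrand becomes 30ρ, so

    ∭_E (30sqrt(x^2 + y^2 + z^2)) dV = ∫_{0}^{2π} ∫_{0}^{π/2} ∫_{0}^{2} (30ρ) · ρ^2 sin(φ) dρ dφ dθ.

Inner (ρ): 120sin(φ).
Middle (φ): 120.
Outer (θ): 240π.

Therefore the triple integral equals 240π.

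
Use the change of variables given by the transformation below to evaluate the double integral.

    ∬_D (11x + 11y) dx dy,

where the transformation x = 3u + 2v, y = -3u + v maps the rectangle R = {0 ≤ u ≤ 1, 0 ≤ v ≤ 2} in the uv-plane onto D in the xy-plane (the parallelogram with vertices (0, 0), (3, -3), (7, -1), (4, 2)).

Compute the Jacobian determinant of (x, y) with respect to (u, v):

    ∂(x,y)/∂(u,v) = | 3  2 | = (3)(1) - (2)(-3) = 9.
                   | -3  1 |

Its absolute value is |J| = 9 (the area scaling factor).

Substituting x = 3u + 2v, y = -3u + v into the integrand,

    11x + 11y → 33v,

so the integral becomes

    ∬_R (33v) · |J| du dv = ∫_0^1 ∫_0^2 (297v) dv du.

Inner (v): 594.
Outer (u): 594.

Therefore ∬_D (11x + 11y) dx dy = 594.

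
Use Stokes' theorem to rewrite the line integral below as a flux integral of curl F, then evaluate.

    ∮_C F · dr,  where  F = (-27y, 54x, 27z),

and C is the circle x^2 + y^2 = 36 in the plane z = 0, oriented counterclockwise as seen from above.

Let S be the flat disk x^2 + y^2 ≤ 36 in the plane z = 0, with upward unit normal n̂ = ẑ. By Stokes' theorem,

    ∮_C F · dr = ∬_S (∇ × F) · n̂ dS = ∬_D (curl F)_z dA,

where D is the disk x^2 + y^2 ≤ 36.

Compute the curl of F = (-27y, 54x, 27z):
    (∇ × F)_x = ∂F_z/∂y - ∂F_y/∂z = 0,
    (∇ × F)_y = ∂F_x/∂z - ∂F_z/∂x = 0,
    (∇ × F)_z = ∂F_y/∂x - ∂F_x/∂y = 81.

On z = 0, (curl F)_z = 81.

Convert to polar (x = r cos θ, y = r sin θ, dA = r dr dθ); the integrand becomes 81, so

    ∬_D (curl F)_z dA = ∫_0^{2π} ∫_0^{6} (81) · r dr dθ.

Inner (r from 0 to 6): 1458.
Outer (θ from 0 to 2π): 2916π.

Therefore ∮_C F · dr = 2916π.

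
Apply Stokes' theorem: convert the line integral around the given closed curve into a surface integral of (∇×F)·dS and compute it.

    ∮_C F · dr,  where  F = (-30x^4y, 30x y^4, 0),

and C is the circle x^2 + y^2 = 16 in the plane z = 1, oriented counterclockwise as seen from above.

Let S be the flat disk x^2 + y^2 ≤ 16 in the plane z = 1, with upward unit normal n̂ = ẑ. By Stokes' theorem,

    ∮_C F · dr = ∬_S (∇ × F) · n̂ dS = ∬_D (curl F)_z dA,

where D is the disk x^2 + y^2 ≤ 16.

Compute the curl of F = (-30x^4y, 30x y^4, 0):
    (∇ × F)_x = ∂F_z/∂y - ∂F_y/∂z = 0,
    (∇ × F)_y = ∂F_x/∂z - ∂F_z/∂x = 0,
    (∇ × F)_z = ∂F_y/∂x - ∂F_x/∂y = 30x^4 + 30y^4.

On z = 1, (curl F)_z = 30x^4 + 30y^4.

Convert to polar (x = r cos θ, y = r sin θ, dA = r dr dθ); the integrand becomes 30r^4(sin(θ)^4 + cos(θ)^4), so

    ∬_D (curl F)_z dA = ∫_0^{2π} ∫_0^{4} (30r^4(sin(θ)^4 + cos(θ)^4)) · r dr dθ.

Inner (r from 0 to 4): 20480sin(θ)^4 + 20480cos(θ)^4.
Outer (θ from 0 to 2π): 30720π.

Therefore ∮_C F · dr = 30720π.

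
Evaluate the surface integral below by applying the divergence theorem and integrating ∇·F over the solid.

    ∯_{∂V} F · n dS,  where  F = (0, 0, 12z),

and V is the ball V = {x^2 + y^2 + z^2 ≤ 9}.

By the divergence theorem,

    ∯_{∂V} F · n dS = ∭_V (∇ · F) dV.

Compute the divergence:
    ∇ · F = ∂F_x/∂x + ∂F_y/∂y + ∂F_z/∂z = 0 + 0 + 12 = 12.

In spherical coordinates, x = ρ sin(φ) cos(θ), y = ρ sin(φ) sin(θ), z = ρ cos(φ), dV = ρ^2 sin(φ) dρ dφ dθ, with 0 ≤ ρ ≤ 3, 0 ≤ φ ≤ π, 0 ≤ θ ≤ 2π.

The integrand, after substitution and multiplying by the volume element, becomes (12) · ρ^2 sin(φ), so

    ∭_V (∇·F) dV = ∫_0^{2π} ∫_0^{π} ∫_0^{3} (12) · ρ^2 sin(φ) dρ dφ dθ.

Inner (ρ from 0 to 3): 108sin(φ).
Middle (φ from 0 to π): 216.
Outer (θ from 0 to 2π): 432π.

Therefore ∯_{∂V} F · n dS = 432π.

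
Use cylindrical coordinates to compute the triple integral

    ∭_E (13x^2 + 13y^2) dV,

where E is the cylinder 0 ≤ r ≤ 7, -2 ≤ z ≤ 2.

In cylindrical coordinates, x = r cos(θ), y = r sin(θ), z = z, and dV = r dr dθ dz.

The integrand becomes 13r^2, so

    ∭_E (13x^2 + 13y^2) dV = ∫_{0}^{2π} ∫_{0}^{7} ∫_{-2}^{2} (13r^2) · r dz dr dθ.

Inner (z): 52r^3.
Middle (r from 0 to 7): 31213.
Outer (θ): 62426π.

Therefore the triple integral equals 62426π.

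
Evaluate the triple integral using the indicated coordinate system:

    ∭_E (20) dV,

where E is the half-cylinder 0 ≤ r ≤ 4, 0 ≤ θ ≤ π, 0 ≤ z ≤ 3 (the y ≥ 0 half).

In cylindrical coordinates, x = r cos(θ), y = r sin(θ), z = z, and dV = r dr dθ dz.

The integrand becomes 20, so

    ∭_E (20) dV = ∫_{0}^{π} ∫_{0}^{4} ∫_{0}^{3} (20) · r dz dr dθ.

Inner (z): 60r.
Middle (r from 0 to 4): 480.
Outer (θ): 480π.

Therefore the triple integral equals 480π.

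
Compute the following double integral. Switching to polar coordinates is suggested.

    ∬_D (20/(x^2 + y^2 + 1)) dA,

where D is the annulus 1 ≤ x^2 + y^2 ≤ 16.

The region D is 1 ≤ r ≤ 4, 0 ≤ θ ≤ 2π in polar coordinates, where x = r cos(θ), y = r sin(θ), and dA = r dr dθ.

Under the substitution, the integrand becomes 20/(r^2 + 1), so

    ∬_D (20/(x^2 + y^2 + 1)) dA = ∫_{0}^{2π} ∫_{1}^{4} (20/(r^2 + 1)) · r dr dθ.

Inner integral (in r): ∫_{1}^{4} (20/(r^2 + 1)) · r dr = log(2015993900449/1024).

Outer integral (in θ): ∫_{0}^{2π} (log(2015993900449/1024)) dθ = log((2015993900449/1024)^(2π)).

Therefore ∬_D (20/(x^2 + y^2 + 1)) dA = log((2015993900449/1024)^(2π)).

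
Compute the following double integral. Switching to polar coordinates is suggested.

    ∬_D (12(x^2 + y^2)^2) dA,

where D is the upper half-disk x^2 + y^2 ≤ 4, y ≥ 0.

The region D is 0 ≤ r ≤ 2, 0 ≤ θ ≤ π in polar coordinates, where x = r cos(θ), y = r sin(θ), and dA = r dr dθ.

Under the substitution, the integrand becomes 12r^4, so

    ∬_D (12(x^2 + y^2)^2) dA = ∫_{0}^{π} ∫_{0}^{2} (12r^4) · r dr dθ.

Inner integral (in r): ∫_{0}^{2} (12r^4) · r dr = 128.

Outer integral (in θ): ∫_{0}^{π} (128) dθ = 128π.

Therefore ∬_D (12(x^2 + y^2)^2) dA = 128π.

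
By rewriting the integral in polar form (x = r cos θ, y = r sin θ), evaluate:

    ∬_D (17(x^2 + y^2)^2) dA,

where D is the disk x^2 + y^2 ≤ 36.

The region D is 0 ≤ r ≤ 6, 0 ≤ θ ≤ 2π in polar coordinates, where x = r cos(θ), y = r sin(θ), and dA = r dr dθ.

Under the substitution, the integrand becomes 17r^4, so

    ∬_D (17(x^2 + y^2)^2) dA = ∫_{0}^{2π} ∫_{0}^{6} (17r^4) · r dr dθ.

Inner integral (in r): ∫_{0}^{6} (17r^4) · r dr = 132192.

Outer integral (in θ): ∫_{0}^{2π} (132192) dθ = 264384π.

Therefore ∬_D (17(x^2 + y^2)^2) dA = 264384π.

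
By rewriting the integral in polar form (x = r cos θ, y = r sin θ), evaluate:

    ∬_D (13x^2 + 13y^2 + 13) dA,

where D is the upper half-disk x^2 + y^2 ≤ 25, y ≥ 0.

The region D is 0 ≤ r ≤ 5, 0 ≤ θ ≤ π in polar coordinates, where x = r cos(θ), y = r sin(θ), and dA = r dr dθ.

Under the substitution, the integrand becomes 13r^2 + 13, so

    ∬_D (13x^2 + 13y^2 + 13) dA = ∫_{0}^{π} ∫_{0}^{5} (13r^2 + 13) · r dr dθ.

Inner integral (in r): ∫_{0}^{5} (13r^2 + 13) · r dr = 8775/4.

Outer integral (in θ): ∫_{0}^{π} (8775/4) dθ = 8775π/4.

Therefore ∬_D (13x^2 + 13y^2 + 13) dA = 8775π/4.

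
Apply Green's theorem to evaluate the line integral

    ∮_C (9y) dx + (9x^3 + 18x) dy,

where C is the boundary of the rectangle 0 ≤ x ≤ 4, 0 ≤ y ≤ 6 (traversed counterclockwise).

Green's theorem converts the closed line integral into a double integral over the enclosed region D:

    ∮_C P dx + Q dy = ∬_D (∂Q/∂x - ∂P/∂y) dA.

Here P = 9y, Q = 9x^3 + 18x, so

    ∂Q/∂x = 27x^2 + 18,    ∂P/∂y = 9,
    ∂Q/∂x - ∂P/∂y = 27x^2 + 9.

D is the region 0 ≤ x ≤ 4, 0 ≤ y ≤ 6. Evaluating the double integral:

    ∬_D (27x^2 + 9) dA = ∫_0^{4} ∫_0^{6} (27x^2 + 9) dy dx.

Inner (y from 0 to 6): 162x^2 + 54.
Outer (x from 0 to 4): 3672.

Therefore ∮_C P dx + Q dy = 3672.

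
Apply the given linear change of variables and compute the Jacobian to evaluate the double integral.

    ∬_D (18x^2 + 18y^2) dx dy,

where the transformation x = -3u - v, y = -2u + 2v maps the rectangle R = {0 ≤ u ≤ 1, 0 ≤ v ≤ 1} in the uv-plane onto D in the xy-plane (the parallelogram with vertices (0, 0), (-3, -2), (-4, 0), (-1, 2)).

Compute the Jacobian determinant of (x, y) with respect to (u, v):

    ∂(x,y)/∂(u,v) = | -3  -1 | = (-3)(2) - (-1)(-2) = -8.
                   | -2  2 |

Its absolute value is |J| = 8 (the area scaling factor).

Substituting x = -3u - v, y = -2u + 2v into the integrand,

    18x^2 + 18y^2 → 234u^2 - 36u v + 90v^2,

so the integral becomes

    ∬_R (234u^2 - 36u v + 90v^2) · |J| du dv = ∫_0^1 ∫_0^1 (1872u^2 - 288u v + 720v^2) dv du.

Inner (v): 1872u^2 - 144u + 240.
Outer (u): 792.

Therefore ∬_D (18x^2 + 18y^2) dx dy = 792.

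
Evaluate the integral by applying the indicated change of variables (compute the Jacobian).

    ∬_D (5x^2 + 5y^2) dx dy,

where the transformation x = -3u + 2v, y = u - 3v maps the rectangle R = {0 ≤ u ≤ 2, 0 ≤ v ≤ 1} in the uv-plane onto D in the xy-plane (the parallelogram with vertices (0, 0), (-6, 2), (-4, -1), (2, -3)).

Compute the Jacobian determinant of (x, y) with respect to (u, v):

    ∂(x,y)/∂(u,v) = | -3  2 | = (-3)(-3) - (2)(1) = 7.
                   | 1  -3 |

Its absolute value is |J| = 7 (the area scaling factor).

Substituting x = -3u + 2v, y = u - 3v into the integrand,

    5x^2 + 5y^2 → 50u^2 - 90u v + 65v^2,

so the integral becomes

    ∬_R (50u^2 - 90u v + 65v^2) · |J| du dv = ∫_0^2 ∫_0^1 (350u^2 - 630u v + 455v^2) dv du.

Inner (v): 350u^2 - 315u + 455/3.
Outer (u): 1820/3.

Therefore ∬_D (5x^2 + 5y^2) dx dy = 1820/3.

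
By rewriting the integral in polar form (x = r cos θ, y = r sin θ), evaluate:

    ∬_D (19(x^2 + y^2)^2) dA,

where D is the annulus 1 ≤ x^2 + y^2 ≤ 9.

The region D is 1 ≤ r ≤ 3, 0 ≤ θ ≤ 2π in polar coordinates, where x = r cos(θ), y = r sin(θ), and dA = r dr dθ.

Under the substitution, the integrand becomes 19r^4, so

    ∬_D (19(x^2 + y^2)^2) dA = ∫_{0}^{2π} ∫_{1}^{3} (19r^4) · r dr dθ.

Inner integral (in r): ∫_{1}^{3} (19r^4) · r dr = 6916/3.

Outer integral (in θ): ∫_{0}^{2π} (6916/3) dθ = 13832π/3.

Therefore ∬_D (19(x^2 + y^2)^2) dA = 13832π/3.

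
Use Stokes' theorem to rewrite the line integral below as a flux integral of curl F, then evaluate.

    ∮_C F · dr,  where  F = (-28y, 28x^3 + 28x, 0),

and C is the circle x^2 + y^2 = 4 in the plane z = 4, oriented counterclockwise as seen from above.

Let S be the flat disk x^2 + y^2 ≤ 4 in the plane z = 4, with upward unit normal n̂ = ẑ. By Stokes' theorem,

    ∮_C F · dr = ∬_S (∇ × F) · n̂ dS = ∬_D (curl F)_z dA,

where D is the disk x^2 + y^2 ≤ 4.

Compute the curl of F = (-28y, 28x^3 + 28x, 0):
    (∇ × F)_x = ∂F_z/∂y - ∂F_y/∂z = 0,
    (∇ × F)_y = ∂F_x/∂z - ∂F_z/∂x = 0,
    (∇ × F)_z = ∂F_y/∂x - ∂F_x/∂y = 84x^2 + 56.

On z = 4, (curl F)_z = 84x^2 + 56.

Convert to polar (x = r cos θ, y = r sin θ, dA = r dr dθ); the integrand becomes 84r^2cos(θ)^2 + 56, so

    ∬_D (curl F)_z dA = ∫_0^{2π} ∫_0^{2} (84r^2cos(θ)^2 + 56) · r dr dθ.

Inner (r from 0 to 2): 336cos(θ)^2 + 112.
Outer (θ from 0 to 2π): 560π.

Therefore ∮_C F · dr = 560π.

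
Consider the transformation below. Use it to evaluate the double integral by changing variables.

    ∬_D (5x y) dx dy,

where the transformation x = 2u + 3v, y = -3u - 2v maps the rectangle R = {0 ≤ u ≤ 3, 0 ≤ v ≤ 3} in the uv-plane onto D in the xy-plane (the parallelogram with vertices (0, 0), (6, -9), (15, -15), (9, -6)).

Compute the Jacobian determinant of (x, y) with respect to (u, v):

    ∂(x,y)/∂(u,v) = | 2  3 | = (2)(-2) - (3)(-3) = 5.
                   | -3  -2 |

Its absolute value is |J| = 5 (the area scaling factor).

Substituting x = 2u + 3v, y = -3u - 2v into the integrand,

    5x y → -30u^2 - 65u v - 30v^2,

so the integral becomes

    ∬_R (-30u^2 - 65u v - 30v^2) · |J| du dv = ∫_0^3 ∫_0^3 (-150u^2 - 325u v - 150v^2) dv du.

Inner (v): -450u^2 - 2925u/2 - 1350.
Outer (u): -58725/4.

Therefore ∬_D (5x y) dx dy = -58725/4.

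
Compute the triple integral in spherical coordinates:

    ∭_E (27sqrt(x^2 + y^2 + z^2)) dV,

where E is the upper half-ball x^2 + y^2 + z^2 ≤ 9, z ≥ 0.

In spherical coordinates, x = ρ sin(φ) cos(θ), y = ρ sin(φ) sin(θ), z = ρ cos(φ), and dV = ρ^2 sin(φ) dρ dφ dθ.

The integrand becomes 27ρ, so

    ∭_E (27sqrt(x^2 + y^2 + z^2)) dV = ∫_{0}^{2π} ∫_{0}^{π/2} ∫_{0}^{3} (27ρ) · ρ^2 sin(φ) dρ dφ dθ.

Inner (ρ): 2187sin(φ)/4.
Middle (φ): 2187/4.
Outer (θ): 2187π/2.

Therefore the triple integral equals 2187π/2.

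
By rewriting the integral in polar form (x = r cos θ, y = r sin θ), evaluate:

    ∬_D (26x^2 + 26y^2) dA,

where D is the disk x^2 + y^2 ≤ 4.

The region D is 0 ≤ r ≤ 2, 0 ≤ θ ≤ 2π in polar coordinates, where x = r cos(θ), y = r sin(θ), and dA = r dr dθ.

Under the substitution, the integrand becomes 26r^2, so

    ∬_D (26x^2 + 26y^2) dA = ∫_{0}^{2π} ∫_{0}^{2} (26r^2) · r dr dθ.

Inner integral (in r): ∫_{0}^{2} (26r^2) · r dr = 104.

Outer integral (in θ): ∫_{0}^{2π} (104) dθ = 208π.

Therefore ∬_D (26x^2 + 26y^2) dA = 208π.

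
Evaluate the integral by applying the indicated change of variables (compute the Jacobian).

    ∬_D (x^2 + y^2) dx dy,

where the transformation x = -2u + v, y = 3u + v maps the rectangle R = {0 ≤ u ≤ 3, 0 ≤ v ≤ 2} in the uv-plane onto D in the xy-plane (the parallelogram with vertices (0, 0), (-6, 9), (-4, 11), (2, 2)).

Compute the Jacobian determinant of (x, y) with respect to (u, v):

    ∂(x,y)/∂(u,v) = | -2  1 | = (-2)(1) - (1)(3) = -5.
                   | 3  1 |

Its absolute value is |J| = 5 (the area scaling factor).

Substituting x = -2u + v, y = 3u + v into the integrand,

    x^2 + y^2 → 13u^2 + 2u v + 2v^2,

so the integral becomes

    ∬_R (13u^2 + 2u v + 2v^2) · |J| du dv = ∫_0^3 ∫_0^2 (65u^2 + 10u v + 10v^2) dv du.

Inner (v): 130u^2 + 20u + 80/3.
Outer (u): 1340.

Therefore ∬_D (x^2 + y^2) dx dy = 1340.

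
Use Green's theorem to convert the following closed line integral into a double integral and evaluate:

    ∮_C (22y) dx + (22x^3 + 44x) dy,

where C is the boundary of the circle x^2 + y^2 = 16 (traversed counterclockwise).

Green's theorem converts the closed line integral into a double integral over the enclosed region D:

    ∮_C P dx + Q dy = ∬_D (∂Q/∂x - ∂P/∂y) dA.

Here P = 22y, Q = 22x^3 + 44x, so

    ∂Q/∂x = 66x^2 + 44,    ∂P/∂y = 22,
    ∂Q/∂x - ∂P/∂y = 66x^2 + 22.

D is the region x^2 + y^2 ≤ 16. Evaluating the double integral:

In polar coordinates (x = r cos θ, y = r sin θ, dA = r dr dθ) the integrand becomes 66r^2cos(θ)^2 + 22, so

    ∬_D (66x^2 + 22) dA = ∫_0^{2π} ∫_0^{4} (66r^2cos(θ)^2 + 22) · r dr dθ.

Inner (r from 0 to 4): 4224cos(θ)^2 + 176.
Outer (θ from 0 to 2π): 4576π.

Therefore ∮_C P dx + Q dy = 4576π.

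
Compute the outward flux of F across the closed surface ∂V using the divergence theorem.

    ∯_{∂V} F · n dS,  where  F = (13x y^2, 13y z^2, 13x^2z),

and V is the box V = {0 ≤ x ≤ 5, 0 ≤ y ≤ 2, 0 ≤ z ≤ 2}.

By the divergence theorem,

    ∯_{∂V} F · n dS = ∭_V (∇ · F) dV.

Compute the divergence:
    ∇ · F = ∂F_x/∂x + ∂F_y/∂y + ∂F_z/∂z = 13y^2 + 13z^2 + 13x^2 = 13x^2 + 13y^2 + 13z^2.

V is a rectangular box, so dV = dx dy dz with 0 ≤ x ≤ 5, 0 ≤ y ≤ 2, 0 ≤ z ≤ 2.

Integrate (13x^2 + 13y^2 + 13z^2) over V as an iterated integral:

    ∭_V (∇·F) dV = ∫_0^{5} ∫_0^{2} ∫_0^{2} (13x^2 + 13y^2 + 13z^2) dz dy dx.

Inner (z from 0 to 2): 26x^2 + 26y^2 + 104/3.
Middle (y from 0 to 2): 52x^2 + 416/3.
Outer (x from 0 to 5): 2860.

Therefore ∯_{∂V} F · n dS = 2860.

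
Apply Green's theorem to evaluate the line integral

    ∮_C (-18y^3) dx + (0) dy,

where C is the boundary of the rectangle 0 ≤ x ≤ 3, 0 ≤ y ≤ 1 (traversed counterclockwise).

Green's theorem converts the closed line integral into a double integral over the enclosed region D:

    ∮_C P dx + Q dy = ∬_D (∂Q/∂x - ∂P/∂y) dA.

Here P = -18y^3, Q = 0, so

    ∂Q/∂x = 0,    ∂P/∂y = -54y^2,
    ∂Q/∂x - ∂P/∂y = 54y^2.

D is the region 0 ≤ x ≤ 3, 0 ≤ y ≤ 1. Evaluating the double integral:

    ∬_D (54y^2) dA = ∫_0^{3} ∫_0^{1} (54y^2) dy dx.

Inner (y from 0 to 1): 18.
Outer (x from 0 to 3): 54.

Therefore ∮_C P dx + Q dy = 54.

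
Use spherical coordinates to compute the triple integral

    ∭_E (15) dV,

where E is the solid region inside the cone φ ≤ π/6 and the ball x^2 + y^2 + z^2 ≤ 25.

In spherical coordinates, x = ρ sin(φ) cos(θ), y = ρ sin(φ) sin(θ), z = ρ cos(φ), and dV = ρ^2 sin(φ) dρ dφ dθ.

The integrand becomes 15, so

    ∭_E (15) dV = ∫_{0}^{2π} ∫_{0}^{π/6} ∫_{0}^{5} (15) · ρ^2 sin(φ) dρ dφ dθ.

Inner (ρ): 625sin(φ).
Middle (φ): 625 - 625sqrt(3)/2.
Outer (θ): 625π (2 - sqrt(3)).

Therefore the triple integral equals 625π (2 - sqrt(3)).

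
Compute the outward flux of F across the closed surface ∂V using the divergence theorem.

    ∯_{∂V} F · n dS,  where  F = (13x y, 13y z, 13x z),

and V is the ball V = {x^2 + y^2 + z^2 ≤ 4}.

By the divergence theorem,

    ∯_{∂V} F · n dS = ∭_V (∇ · F) dV.

Compute the divergence:
    ∇ · F = ∂F_x/∂x + ∂F_y/∂y + ∂F_z/∂z = 13y + 13z + 13x = 13x + 13y + 13z.

In spherical coordinates, x = ρ sin(φ) cos(θ), y = ρ sin(φ) sin(θ), z = ρ cos(φ), dV = ρ^2 sin(φ) dρ dφ dθ, with 0 ≤ ρ ≤ 2, 0 ≤ φ ≤ π, 0 ≤ θ ≤ 2π.

The integrand, after substitution and multiplying by the volume element, becomes (13ρ (sqrt(2)sin(φ)sin(θ + π/4) + cos(φ))) · ρ^2 sin(φ), so

    ∭_V (∇·F) dV = ∫_0^{2π} ∫_0^{π} ∫_0^{2} (13ρ (sqrt(2)sin(φ)sin(θ + π/4) + cos(φ))) · ρ^2 sin(φ) dρ dφ dθ.

Inner (ρ from 0 to 2): 52(sqrt(2)sin(φ)sin(θ + π/4) + cos(φ))sin(φ).
Middle (φ from 0 to π): 26sqrt(2)π sin(θ + π/4).
Outer (θ from 0 to 2π): 0.

Therefore ∯_{∂V} F · n dS = 0.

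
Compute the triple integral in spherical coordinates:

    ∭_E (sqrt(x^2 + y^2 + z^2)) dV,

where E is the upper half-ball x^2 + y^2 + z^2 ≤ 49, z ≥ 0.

In spherical coordinates, x = ρ sin(φ) cos(θ), y = ρ sin(φ) sin(θ), z = ρ cos(φ), and dV = ρ^2 sin(φ) dρ dφ dθ.

The integrand becomes ρ, so

    ∭_E (sqrt(x^2 + y^2 + z^2)) dV = ∫_{0}^{2π} ∫_{0}^{π/2} ∫_{0}^{7} (ρ) · ρ^2 sin(φ) dρ dφ dθ.

Inner (ρ): 2401sin(φ)/4.
Middle (φ): 2401/4.
Outer (θ): 2401π/2.

Therefore the triple integral equals 2401π/2.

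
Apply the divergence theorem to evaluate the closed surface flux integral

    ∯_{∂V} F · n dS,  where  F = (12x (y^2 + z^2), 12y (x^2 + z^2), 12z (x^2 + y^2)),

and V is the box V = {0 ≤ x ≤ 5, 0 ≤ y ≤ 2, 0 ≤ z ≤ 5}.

By the divergence theorem,

    ∯_{∂V} F · n dS = ∭_V (∇ · F) dV.

Compute the divergence:
    ∇ · F = ∂F_x/∂x + ∂F_y/∂y + ∂F_z/∂z = 12y^2 + 12z^2 + 12x^2 + 12z^2 + 12x^2 + 12y^2 = 24x^2 + 24y^2 + 24z^2.

V is a rectangular box, so dV = dx dy dz with 0 ≤ x ≤ 5, 0 ≤ y ≤ 2, 0 ≤ z ≤ 5.

Integrate (24x^2 + 24y^2 + 24z^2) over V as an iterated integral:

    ∭_V (∇·F) dV = ∫_0^{5} ∫_0^{2} ∫_0^{5} (24x^2 + 24y^2 + 24z^2) dz dy dx.

Inner (z from 0 to 5): 120x^2 + 120y^2 + 1000.
Middle (y from 0 to 2): 240x^2 + 2320.
Outer (x from 0 to 5): 21600.

Therefore ∯_{∂V} F · n dS = 21600.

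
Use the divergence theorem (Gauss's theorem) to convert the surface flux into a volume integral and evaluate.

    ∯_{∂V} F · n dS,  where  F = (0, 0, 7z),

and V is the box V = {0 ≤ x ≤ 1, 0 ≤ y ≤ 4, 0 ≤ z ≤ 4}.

By the divergence theorem,

    ∯_{∂V} F · n dS = ∭_V (∇ · F) dV.

Compute the divergence:
    ∇ · F = ∂F_x/∂x + ∂F_y/∂y + ∂F_z/∂z = 0 + 0 + 7 = 7.

V is a rectangular box, so dV = dx dy dz with 0 ≤ x ≤ 1, 0 ≤ y ≤ 4, 0 ≤ z ≤ 4.

Integrate (7) over V as an iterated integral:

    ∭_V (∇·F) dV = ∫_0^{1} ∫_0^{4} ∫_0^{4} (7) dz dy dx.

Inner (z from 0 to 4): 28.
Middle (y from 0 to 4): 112.
Outer (x from 0 to 1): 112.

Therefore ∯_{∂V} F · n dS = 112.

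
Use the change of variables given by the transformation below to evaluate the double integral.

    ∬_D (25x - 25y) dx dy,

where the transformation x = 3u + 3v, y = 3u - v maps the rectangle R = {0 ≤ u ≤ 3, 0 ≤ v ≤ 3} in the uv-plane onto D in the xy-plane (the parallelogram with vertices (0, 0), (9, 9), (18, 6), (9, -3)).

Compute the Jacobian determinant of (x, y) with respect to (u, v):

    ∂(x,y)/∂(u,v) = | 3  3 | = (3)(-1) - (3)(3) = -12.
                   | 3  -1 |

Its absolute value is |J| = 12 (the area scaling factor).

Substituting x = 3u + 3v, y = 3u - v into the integrand,

    25x - 25y → 100v,

so the integral becomes

    ∬_R (100v) · |J| du dv = ∫_0^3 ∫_0^3 (1200v) dv du.

Inner (v): 5400.
Outer (u): 16200.

Therefore ∬_D (25x - 25y) dx dy = 16200.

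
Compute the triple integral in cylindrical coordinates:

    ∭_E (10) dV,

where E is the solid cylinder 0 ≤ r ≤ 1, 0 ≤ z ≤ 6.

In cylindrical coordinates, x = r cos(θ), y = r sin(θ), z = z, and dV = r dr dθ dz.

The integrand becomes 10, so

    ∭_E (10) dV = ∫_{0}^{2π} ∫_{0}^{1} ∫_{0}^{6} (10) · r dz dr dθ.

Inner (z): 60r.
Middle (r from 0 to 1): 30.
Outer (θ): 60π.

Therefore the triple integral equals 60π.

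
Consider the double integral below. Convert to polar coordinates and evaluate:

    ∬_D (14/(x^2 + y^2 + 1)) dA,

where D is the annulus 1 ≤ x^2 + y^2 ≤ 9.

The region D is 1 ≤ r ≤ 3, 0 ≤ θ ≤ 2π in polar coordinates, where x = r cos(θ), y = r sin(θ), and dA = r dr dθ.

Under the substitution, the integrand becomes 14/(r^2 + 1), so

    ∬_D (14/(x^2 + y^2 + 1)) dA = ∫_{0}^{2π} ∫_{1}^{3} (14/(r^2 + 1)) · r dr dθ.

Inner integral (in r): ∫_{1}^{3} (14/(r^2 + 1)) · r dr = log(78125).

Outer integral (in θ): ∫_{0}^{2π} (log(78125)) dθ = 14π log(5).

Therefore ∬_D (14/(x^2 + y^2 + 1)) dA = 14π log(5).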